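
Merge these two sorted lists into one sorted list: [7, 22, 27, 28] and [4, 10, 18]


List A: [7, 22, 27, 28]
List B: [4, 10, 18]
Repeatedly compare the front elements and take the smaller:
  7 vs 4 -> take 4
  7 vs 10 -> take 7
  22 vs 10 -> take 10
  22 vs 18 -> take 18
  B is exhausted; append the rest of A: [22, 27, 28]
Final answer: [4, 7, 10, 18, 22, 27, 28]


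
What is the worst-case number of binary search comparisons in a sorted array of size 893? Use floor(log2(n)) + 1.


Binary search halves the search space each step.
Maximum comparisons = floor(log2(893)) + 1
log2(893) = 9.8025
floor(log2(893)) = 9, so 9 + 1 = 10
Final answer: 10


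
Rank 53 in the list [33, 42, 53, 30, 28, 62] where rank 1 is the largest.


Sort descending: [62, 53, 42, 33, 30, 28]
Find 53 in the sorted list.
53 is at position 2.
Final answer: 2


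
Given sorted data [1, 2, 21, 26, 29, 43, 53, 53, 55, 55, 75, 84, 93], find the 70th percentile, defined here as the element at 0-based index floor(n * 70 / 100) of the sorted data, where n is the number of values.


The dataset has n = 13 elements.
Index = floor(13 * 70 / 100) = floor(910 / 100) = floor(9.1) = 9
Counting from index 0 in the sorted data, the element at index 9 is 55.
Final answer: 55


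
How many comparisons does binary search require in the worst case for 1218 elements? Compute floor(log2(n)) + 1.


Binary search halves the search space each step.
Maximum comparisons = floor(log2(1218)) + 1
log2(1218) = 10.2503
floor(log2(1218)) = 10, so 10 + 1 = 11
Final answer: 11


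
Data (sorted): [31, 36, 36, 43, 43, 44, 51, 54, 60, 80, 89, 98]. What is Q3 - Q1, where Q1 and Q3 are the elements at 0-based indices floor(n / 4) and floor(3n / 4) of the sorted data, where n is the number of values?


The data has n = 12 elements.
Q1 index = floor(12 / 4) = floor(3) = 3; Q3 index = floor(3 * 12 / 4) = floor(9) = 9
Q1 = element at index 3 = 43
Q3 = element at index 9 = 80
IQR = 80 - 43 = 37
Final answer: 37


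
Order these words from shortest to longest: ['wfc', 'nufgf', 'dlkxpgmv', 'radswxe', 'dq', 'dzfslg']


Compute lengths:
  'wfc' has length 3
  'nufgf' has length 5
  'dlkxpgmv' has length 8
  'radswxe' has length 7
  'dq' has length 2
  'dzfslg' has length 6
Lengths in increasing order: 2 < 3 < 5 < 6 < 7 < 8
Listing the words in that order gives the answer.
Final answer: ['dq', 'wfc', 'nufgf', 'dzfslg', 'radswxe', 'dlkxpgmv']


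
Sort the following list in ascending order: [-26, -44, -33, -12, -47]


Original list: [-26, -44, -33, -12, -47]
Repeatedly take the smallest remaining element:
  Remaining [-26, -44, -33, -12, -47] -> smallest is -47
  Remaining [-26, -44, -33, -12] -> smallest is -44
  Remaining [-26, -33, -12] -> smallest is -33
  Remaining [-26, -12] -> smallest is -26
  Remaining [-12] -> smallest is -12
Collecting the picks in order gives the sorted list.
Final answer: [-47, -44, -33, -26, -12]


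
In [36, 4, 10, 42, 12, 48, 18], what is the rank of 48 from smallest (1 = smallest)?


Sort ascending: [4, 10, 12, 18, 36, 42, 48]
Find 48 in the sorted list.
48 is at position 7 (1-indexed).
Final answer: 7


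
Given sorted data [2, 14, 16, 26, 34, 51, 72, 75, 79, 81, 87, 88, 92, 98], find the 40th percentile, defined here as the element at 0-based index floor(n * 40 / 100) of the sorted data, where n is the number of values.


The dataset has n = 14 elements.
Index = floor(14 * 40 / 100) = floor(560 / 100) = floor(5.6) = 5
Counting from index 0 in the sorted data, the element at index 5 is 51.
Final answer: 51


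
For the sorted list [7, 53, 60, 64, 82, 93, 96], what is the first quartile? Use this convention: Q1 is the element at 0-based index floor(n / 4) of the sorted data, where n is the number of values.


The list has n = 7 elements.
Q1 index = floor(7 / 4) = floor(1.75) = 1
Counting from index 0 in the sorted data, the element at index 1 is 53.
Final answer: 53


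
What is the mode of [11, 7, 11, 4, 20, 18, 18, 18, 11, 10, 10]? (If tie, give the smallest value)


Count the frequency of each value:
  4 appears 1 time(s)
  7 appears 1 time(s)
  10 appears 2 time(s)
  11 appears 3 time(s)
  18 appears 3 time(s)
  20 appears 1 time(s)
Maximum frequency is 3.
Values reaching that frequency: [11, 18]; the smallest is 11.
Final answer: 11


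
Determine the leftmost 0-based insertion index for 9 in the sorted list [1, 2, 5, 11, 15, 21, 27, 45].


List is sorted: [1, 2, 5, 11, 15, 21, 27, 45]
We need the leftmost position where 9 can be inserted, i.e. the first index whose element is >= 9 (or the end of the list if none is).
Binary search with low=0, high=8 (0-based indices):
  low=0, high=8, mid=4: a[4]=15 >= 9, so high = 4
  low=0, high=4, mid=2: a[2]=5 < 9, so low = 3
  low=3, high=4, mid=3: a[3]=11 >= 9, so high = 3
Now low = high = 3, so the insertion index is 3.
Final answer: 3


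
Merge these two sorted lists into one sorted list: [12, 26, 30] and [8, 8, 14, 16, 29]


List A: [12, 26, 30]
List B: [8, 8, 14, 16, 29]
Repeatedly compare the front elements and take the smaller:
  12 vs 8 -> take 8
  12 vs 8 -> take 8
  12 vs 14 -> take 12
  26 vs 14 -> take 14
  26 vs 16 -> take 16
  26 vs 29 -> take 26
  30 vs 29 -> take 29
  B is exhausted; append the rest of A: [30]
Final answer: [8, 8, 12, 14, 16, 26, 29, 30]


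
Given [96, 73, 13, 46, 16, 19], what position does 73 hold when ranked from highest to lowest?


Sort descending: [96, 73, 46, 19, 16, 13]
Find 73 in the sorted list.
73 is at position 2.
Final answer: 2


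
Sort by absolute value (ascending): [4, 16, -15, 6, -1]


Compute absolute values:
  |4| = 4
  |16| = 16
  |-15| = 15
  |6| = 6
  |-1| = 1
Absolute values in increasing order: 1 < 4 < 6 < 15 < 16
Listing the original numbers in that order gives the answer.
Final answer: [-1, 4, 6, -15, 16]


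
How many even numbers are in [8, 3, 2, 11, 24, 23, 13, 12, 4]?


Check each element:
  8 is even
  3 is odd
  2 is even
  11 is odd
  24 is even
  23 is odd
  13 is odd
  12 is even
  4 is even
Evens: [8, 2, 24, 12, 4]
Count of evens = 5
Final answer: 5


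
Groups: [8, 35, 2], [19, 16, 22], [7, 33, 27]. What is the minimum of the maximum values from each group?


Find max of each group:
  Group 1: [8, 35, 2] -> max = 35
  Group 2: [19, 16, 22] -> max = 22
  Group 3: [7, 33, 27] -> max = 33
Maxes: [35, 22, 33]
Minimum of maxes = 22
Final answer: 22


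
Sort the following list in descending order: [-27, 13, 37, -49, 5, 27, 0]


Original list: [-27, 13, 37, -49, 5, 27, 0]
Repeatedly take the largest remaining element:
  Remaining [-27, 13, 37, -49, 5, 27, 0] -> largest is 37
  Remaining [-27, 13, -49, 5, 27, 0] -> largest is 27
  Remaining [-27, 13, -49, 5, 0] -> largest is 13
  Remaining [-27, -49, 5, 0] -> largest is 5
  Remaining [-27, -49, 0] -> largest is 0
  Remaining [-27, -49] -> largest is -27
  Remaining [-49] -> largest is -49
Collecting the picks in order gives the descending list.
Final answer: [37, 27, 13, 5, 0, -27, -49]


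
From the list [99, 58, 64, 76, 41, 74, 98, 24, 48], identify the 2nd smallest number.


Sort ascending: [24, 41, 48, 58, 64, 74, 76, 98, 99]
The 2nd element (1-indexed) is at index 1.
Value = 41
Final answer: 41


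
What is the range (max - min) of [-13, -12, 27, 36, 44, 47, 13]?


Maximum value: 47
Minimum value: -13
Range = 47 - (-13) = 60
Final answer: 60


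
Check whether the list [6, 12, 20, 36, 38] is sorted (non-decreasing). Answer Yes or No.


Check consecutive pairs:
  6 <= 12? True
  12 <= 20? True
  20 <= 36? True
  36 <= 38? True
Every consecutive pair is in order, so the list is non-decreasing.
Final answer: Yes


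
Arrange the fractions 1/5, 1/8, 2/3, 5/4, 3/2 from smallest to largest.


Convert to decimal for comparison:
  1/5 = 0.2
  1/8 = 0.125
  2/3 = 0.6667
  5/4 = 1.25
  3/2 = 1.5
Decimals in increasing order: 0.125 < 0.2 < 0.6667 < 1.25 < 1.5
Writing each back as its fraction gives the sorted order.
Final answer: 1/8, 1/5, 2/3, 5/4, 3/2


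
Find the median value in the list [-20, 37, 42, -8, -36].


First, sort the list: [-36, -20, -8, 37, 42]
The list has 5 elements (odd count).
The middle index is 2 (0-based), and the element there is -8.
Final answer: -8


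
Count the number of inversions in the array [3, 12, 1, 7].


For each element, count the later elements that are smaller than it:
  3 (index 0): smaller elements after it = [1] -> 1
  12 (index 1): smaller elements after it = [1, 7] -> 2
  1 (index 2): smaller elements after it = [] -> 0
Total inversions = 1 + 2 + 0 = 3
Final answer: 3


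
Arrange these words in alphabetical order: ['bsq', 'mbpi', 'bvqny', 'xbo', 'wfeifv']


Compare strings character by character (the first differing letter decides):
  'bsq' < 'bvqny' since 's' < 'v' at position 2
  'bvqny' < 'mbpi' since 'b' < 'm' at position 1
  'mbpi' < 'wfeifv' since 'm' < 'w' at position 1
  'wfeifv' < 'xbo' since 'w' < 'x' at position 1
Chaining these comparisons gives the alphabetical order.
Final answer: ['bsq', 'bvqny', 'mbpi', 'wfeifv', 'xbo']


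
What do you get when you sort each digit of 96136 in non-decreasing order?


The number 96136 has digits: 9, 6, 1, 3, 6
Sorted: 1, 3, 6, 6, 9
Joining the sorted digits gives the result.
Final answer: 13669


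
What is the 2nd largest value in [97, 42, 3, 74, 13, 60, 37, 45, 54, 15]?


Sort descending: [97, 74, 60, 54, 45, 42, 37, 15, 13, 3]
The 2nd element (1-indexed) is at index 1.
Value = 74
Final answer: 74


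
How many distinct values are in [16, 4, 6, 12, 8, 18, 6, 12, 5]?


List all unique values:
Distinct values: [4, 5, 6, 8, 12, 16, 18]
Count = 7
Final answer: 7


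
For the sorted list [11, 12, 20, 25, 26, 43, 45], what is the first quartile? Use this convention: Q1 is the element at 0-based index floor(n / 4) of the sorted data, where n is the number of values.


The list has n = 7 elements.
Q1 index = floor(7 / 4) = floor(1.75) = 1
Counting from index 0 in the sorted data, the element at index 1 is 12.
Final answer: 12


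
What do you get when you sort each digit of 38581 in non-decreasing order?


The number 38581 has digits: 3, 8, 5, 8, 1
Sorted: 1, 3, 5, 8, 8
Joining the sorted digits gives the result.
Final answer: 13588


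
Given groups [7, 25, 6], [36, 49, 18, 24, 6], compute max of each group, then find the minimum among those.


Find max of each group:
  Group 1: [7, 25, 6] -> max = 25
  Group 2: [36, 49, 18, 24, 6] -> max = 49
Maxes: [25, 49]
Minimum of maxes = 25
Final answer: 25


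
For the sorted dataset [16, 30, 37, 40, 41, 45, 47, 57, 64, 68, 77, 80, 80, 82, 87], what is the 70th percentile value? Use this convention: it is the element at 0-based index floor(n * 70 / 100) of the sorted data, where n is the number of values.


The dataset has n = 15 elements.
Index = floor(15 * 70 / 100) = floor(1050 / 100) = floor(10.5) = 10
Counting from index 0 in the sorted data, the element at index 10 is 77.
Final answer: 77


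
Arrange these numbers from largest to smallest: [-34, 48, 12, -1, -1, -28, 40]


Original list: [-34, 48, 12, -1, -1, -28, 40]
Repeatedly take the largest remaining element:
  Remaining [-34, 48, 12, -1, -1, -28, 40] -> largest is 48
  Remaining [-34, 12, -1, -1, -28, 40] -> largest is 40
  Remaining [-34, 12, -1, -1, -28] -> largest is 12
  Remaining [-34, -1, -1, -28] -> largest is -1
  Remaining [-34, -1, -28] -> largest is -1
  Remaining [-34, -28] -> largest is -28
  Remaining [-34] -> largest is -34
Collecting the picks in order gives the descending list.
Final answer: [48, 40, 12, -1, -1, -28, -34]


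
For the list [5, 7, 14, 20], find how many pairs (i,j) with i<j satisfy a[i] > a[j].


For each element, count the later elements that are smaller than it:
  5 (index 0): smaller elements after it = [] -> 0
  7 (index 1): smaller elements after it = [] -> 0
  14 (index 2): smaller elements after it = [] -> 0
Total inversions = 0 + 0 + 0 = 0
Final answer: 0


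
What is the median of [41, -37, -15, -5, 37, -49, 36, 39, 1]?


First, sort the list: [-49, -37, -15, -5, 1, 36, 37, 39, 41]
The list has 9 elements (odd count).
The middle index is 4 (0-based), and the element there is 1.
Final answer: 1


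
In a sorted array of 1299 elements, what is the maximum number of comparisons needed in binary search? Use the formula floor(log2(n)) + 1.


Binary search halves the search space each step.
Maximum comparisons = floor(log2(1299)) + 1
log2(1299) = 10.3432
floor(log2(1299)) = 10, so 10 + 1 = 11
Final answer: 11


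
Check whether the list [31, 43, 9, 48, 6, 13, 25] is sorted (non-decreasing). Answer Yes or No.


Check consecutive pairs:
  31 <= 43? True
  43 <= 9? False
  9 <= 48? True
  48 <= 6? False
  6 <= 13? True
  13 <= 25? True
2 consecutive pair(s) are out of order, so the list is not sorted.
Final answer: No


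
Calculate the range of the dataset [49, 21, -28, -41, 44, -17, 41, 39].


Maximum value: 49
Minimum value: -41
Range = 49 - (-41) = 90
Final answer: 90


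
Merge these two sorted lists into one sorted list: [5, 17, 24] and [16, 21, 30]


List A: [5, 17, 24]
List B: [16, 21, 30]
Repeatedly compare the front elements and take the smaller:
  5 vs 16 -> take 5
  17 vs 16 -> take 16
  17 vs 21 -> take 17
  24 vs 21 -> take 21
  24 vs 30 -> take 24
  A is exhausted; append the rest of B: [30]
Final answer: [5, 16, 17, 21, 24, 30]


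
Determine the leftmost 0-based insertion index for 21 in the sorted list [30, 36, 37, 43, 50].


List is sorted: [30, 36, 37, 43, 50]
We need the leftmost position where 21 can be inserted, i.e. the first index whose element is >= 21 (or the end of the list if none is).
Binary search with low=0, high=5 (0-based indices):
  low=0, high=5, mid=2: a[2]=37 >= 21, so high = 2
  low=0, high=2, mid=1: a[1]=36 >= 21, so high = 1
  low=0, high=1, mid=0: a[0]=30 >= 21, so high = 0
Now low = high = 0, so the insertion index is 0.
Final answer: 0


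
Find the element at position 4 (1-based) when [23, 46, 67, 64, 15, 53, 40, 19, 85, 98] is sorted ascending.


Sort ascending: [15, 19, 23, 40, 46, 53, 64, 67, 85, 98]
The 4th element (1-indexed) is at index 3.
Value = 40
Final answer: 40


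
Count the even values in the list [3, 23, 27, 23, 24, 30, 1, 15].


Check each element:
  3 is odd
  23 is odd
  27 is odd
  23 is odd
  24 is even
  30 is even
  1 is odd
  15 is odd
Evens: [24, 30]
Count of evens = 2
Final answer: 2


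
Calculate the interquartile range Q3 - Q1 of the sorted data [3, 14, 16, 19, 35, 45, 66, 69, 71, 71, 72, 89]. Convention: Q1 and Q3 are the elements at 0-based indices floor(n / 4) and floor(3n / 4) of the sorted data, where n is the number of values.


The data has n = 12 elements.
Q1 index = floor(12 / 4) = floor(3) = 3; Q3 index = floor(3 * 12 / 4) = floor(9) = 9
Q1 = element at index 3 = 19
Q3 = element at index 9 = 71
IQR = 71 - 19 = 52
Final answer: 52


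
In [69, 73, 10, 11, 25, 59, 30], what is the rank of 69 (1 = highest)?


Sort descending: [73, 69, 59, 30, 25, 11, 10]
Find 69 in the sorted list.
69 is at position 2.
Final answer: 2


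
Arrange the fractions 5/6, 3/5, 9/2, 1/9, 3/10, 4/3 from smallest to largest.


Convert to decimal for comparison:
  5/6 = 0.8333
  3/5 = 0.6
  9/2 = 4.5
  1/9 = 0.1111
  3/10 = 0.3
  4/3 = 1.3333
Decimals in increasing order: 0.1111 < 0.3 < 0.6 < 0.8333 < 1.3333 < 4.5
Writing each back as its fraction gives the sorted order.
Final answer: 1/9, 3/10, 3/5, 5/6, 4/3, 9/2


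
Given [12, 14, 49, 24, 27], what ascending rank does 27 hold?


Sort ascending: [12, 14, 24, 27, 49]
Find 27 in the sorted list.
27 is at position 4 (1-indexed).
Final answer: 4


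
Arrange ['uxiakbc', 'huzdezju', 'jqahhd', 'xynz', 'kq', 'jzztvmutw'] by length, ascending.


Compute lengths:
  'uxiakbc' has length 7
  'huzdezju' has length 8
  'jqahhd' has length 6
  'xynz' has length 4
  'kq' has length 2
  'jzztvmutw' has length 9
Lengths in increasing order: 2 < 4 < 6 < 7 < 8 < 9
Listing the words in that order gives the answer.
Final answer: ['kq', 'xynz', 'jqahhd', 'uxiakbc', 'huzdezju', 'jzztvmutw']


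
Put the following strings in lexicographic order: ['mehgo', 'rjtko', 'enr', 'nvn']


Compare strings character by character (the first differing letter decides):
  'enr' < 'mehgo' since 'e' < 'm' at position 1
  'mehgo' < 'nvn' since 'm' < 'n' at position 1
  'nvn' < 'rjtko' since 'n' < 'r' at position 1
Chaining these comparisons gives the alphabetical order.
Final answer: ['enr', 'mehgo', 'nvn', 'rjtko']


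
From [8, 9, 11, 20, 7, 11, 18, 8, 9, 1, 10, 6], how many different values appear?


List all unique values:
Distinct values: [1, 6, 7, 8, 9, 10, 11, 18, 20]
Count = 9
Final answer: 9


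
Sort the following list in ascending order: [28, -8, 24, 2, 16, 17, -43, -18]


Original list: [28, -8, 24, 2, 16, 17, -43, -18]
Repeatedly take the smallest remaining element:
  Remaining [28, -8, 24, 2, 16, 17, -43, -18] -> smallest is -43
  Remaining [28, -8, 24, 2, 16, 17, -18] -> smallest is -18
  Remaining [28, -8, 24, 2, 16, 17] -> smallest is -8
  Remaining [28, 24, 2, 16, 17] -> smallest is 2
  Remaining [28, 24, 16, 17] -> smallest is 16
  Remaining [28, 24, 17] -> smallest is 17
  Remaining [28, 24] -> smallest is 24
  Remaining [28] -> smallest is 28
Collecting the picks in order gives the sorted list.
Final answer: [-43, -18, -8, 2, 16, 17, 24, 28]


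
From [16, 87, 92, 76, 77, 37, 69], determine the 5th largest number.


Sort descending: [92, 87, 77, 76, 69, 37, 16]
The 5th element (1-indexed) is at index 4.
Value = 69
Final answer: 69


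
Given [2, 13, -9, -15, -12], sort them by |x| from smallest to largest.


Compute absolute values:
  |2| = 2
  |13| = 13
  |-9| = 9
  |-15| = 15
  |-12| = 12
Absolute values in increasing order: 2 < 9 < 12 < 13 < 15
Listing the original numbers in that order gives the answer.
Final answer: [2, -9, -12, 13, -15]


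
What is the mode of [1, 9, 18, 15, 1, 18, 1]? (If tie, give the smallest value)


Count the frequency of each value:
  1 appears 3 time(s)
  9 appears 1 time(s)
  15 appears 1 time(s)
  18 appears 2 time(s)
Maximum frequency is 3.
Only 1 reaches that frequency, so it is the mode.
Final answer: 1


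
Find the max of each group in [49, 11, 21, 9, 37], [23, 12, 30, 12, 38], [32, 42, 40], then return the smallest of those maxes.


Find max of each group:
  Group 1: [49, 11, 21, 9, 37] -> max = 49
  Group 2: [23, 12, 30, 12, 38] -> max = 38
  Group 3: [32, 42, 40] -> max = 42
Maxes: [49, 38, 42]
Minimum of maxes = 38
Final answer: 38


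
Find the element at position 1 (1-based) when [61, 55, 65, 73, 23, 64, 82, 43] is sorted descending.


Sort descending: [82, 73, 65, 64, 61, 55, 43, 23]
The 1st element (1-indexed) is at index 0.
Value = 82
Final answer: 82


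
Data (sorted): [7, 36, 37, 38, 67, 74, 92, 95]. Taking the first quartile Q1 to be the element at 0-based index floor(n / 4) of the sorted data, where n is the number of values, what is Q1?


The list has n = 8 elements.
Q1 index = floor(8 / 4) = floor(2) = 2
Counting from index 0 in the sorted data, the element at index 2 is 37.
Final answer: 37


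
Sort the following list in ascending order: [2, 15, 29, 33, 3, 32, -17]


Original list: [2, 15, 29, 33, 3, 32, -17]
Repeatedly take the smallest remaining element:
  Remaining [2, 15, 29, 33, 3, 32, -17] -> smallest is -17
  Remaining [2, 15, 29, 33, 3, 32] -> smallest is 2
  Remaining [15, 29, 33, 3, 32] -> smallest is 3
  Remaining [15, 29, 33, 32] -> smallest is 15
  Remaining [29, 33, 32] -> smallest is 29
  Remaining [33, 32] -> smallest is 32
  Remaining [33] -> smallest is 33
Collecting the picks in order gives the sorted list.
Final answer: [-17, 2, 3, 15, 29, 32, 33]


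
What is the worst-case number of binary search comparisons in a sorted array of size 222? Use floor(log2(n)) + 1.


Binary search halves the search space each step.
Maximum comparisons = floor(log2(222)) + 1
log2(222) = 7.7944
floor(log2(222)) = 7, so 7 + 1 = 8
Final answer: 8


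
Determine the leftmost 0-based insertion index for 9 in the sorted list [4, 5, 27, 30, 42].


List is sorted: [4, 5, 27, 30, 42]
We need the leftmost position where 9 can be inserted, i.e. the first index whose element is >= 9 (or the end of the list if none is).
Binary search with low=0, high=5 (0-based indices):
  low=0, high=5, mid=2: a[2]=27 >= 9, so high = 2
  low=0, high=2, mid=1: a[1]=5 < 9, so low = 2
Now low = high = 2, so the insertion index is 2.
Final answer: 2


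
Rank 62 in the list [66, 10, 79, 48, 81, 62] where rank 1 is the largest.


Sort descending: [81, 79, 66, 62, 48, 10]
Find 62 in the sorted list.
62 is at position 4.
Final answer: 4


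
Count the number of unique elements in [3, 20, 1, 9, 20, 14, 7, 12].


List all unique values:
Distinct values: [1, 3, 7, 9, 12, 14, 20]
Count = 7
Final answer: 7


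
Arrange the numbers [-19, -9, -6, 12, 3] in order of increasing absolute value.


Compute absolute values:
  |-19| = 19
  |-9| = 9
  |-6| = 6
  |12| = 12
  |3| = 3
Absolute values in increasing order: 3 < 6 < 9 < 12 < 19
Listing the original numbers in that order gives the answer.
Final answer: [3, -6, -9, 12, -19]


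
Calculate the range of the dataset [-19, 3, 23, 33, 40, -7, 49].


Maximum value: 49
Minimum value: -19
Range = 49 - (-19) = 68
Final answer: 68


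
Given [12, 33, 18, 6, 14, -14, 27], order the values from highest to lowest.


Original list: [12, 33, 18, 6, 14, -14, 27]
Repeatedly take the largest remaining element:
  Remaining [12, 33, 18, 6, 14, -14, 27] -> largest is 33
  Remaining [12, 18, 6, 14, -14, 27] -> largest is 27
  Remaining [12, 18, 6, 14, -14] -> largest is 18
  Remaining [12, 6, 14, -14] -> largest is 14
  Remaining [12, 6, -14] -> largest is 12
  Remaining [6, -14] -> largest is 6
  Remaining [-14] -> largest is -14
Collecting the picks in order gives the descending list.
Final answer: [33, 27, 18, 14, 12, 6, -14]


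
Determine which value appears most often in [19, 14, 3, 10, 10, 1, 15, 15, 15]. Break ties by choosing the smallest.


Count the frequency of each value:
  1 appears 1 time(s)
  3 appears 1 time(s)
  10 appears 2 time(s)
  14 appears 1 time(s)
  15 appears 3 time(s)
  19 appears 1 time(s)
Maximum frequency is 3.
Only 15 reaches that frequency, so it is the mode.
Final answer: 15


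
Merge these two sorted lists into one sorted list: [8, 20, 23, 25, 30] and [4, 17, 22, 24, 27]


List A: [8, 20, 23, 25, 30]
List B: [4, 17, 22, 24, 27]
Repeatedly compare the front elements and take the smaller:
  8 vs 4 -> take 4
  8 vs 17 -> take 8
  20 vs 17 -> take 17
  20 vs 22 -> take 20
  23 vs 22 -> take 22
  23 vs 24 -> take 23
  25 vs 24 -> take 24
  25 vs 27 -> take 25
  30 vs 27 -> take 27
  B is exhausted; append the rest of A: [30]
Final answer: [4, 8, 17, 20, 22, 23, 24, 25, 27, 30]


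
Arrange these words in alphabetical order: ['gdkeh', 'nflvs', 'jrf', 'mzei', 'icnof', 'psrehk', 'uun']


Compare strings character by character (the first differing letter decides):
  'gdkeh' < 'icnof' since 'g' < 'i' at position 1
  'icnof' < 'jrf' since 'i' < 'j' at position 1
  'jrf' < 'mzei' since 'j' < 'm' at position 1
  'mzei' < 'nflvs' since 'm' < 'n' at position 1
  'nflvs' < 'psrehk' since 'n' < 'p' at position 1
  'psrehk' < 'uun' since 'p' < 'u' at position 1
Chaining these comparisons gives the alphabetical order.
Final answer: ['gdkeh', 'icnof', 'jrf', 'mzei', 'nflvs', 'psrehk', 'uun']


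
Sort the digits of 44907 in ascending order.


The number 44907 has digits: 4, 4, 9, 0, 7
Sorted: 0, 4, 4, 7, 9
Joining the sorted digits gives the result.
Final answer: 04479


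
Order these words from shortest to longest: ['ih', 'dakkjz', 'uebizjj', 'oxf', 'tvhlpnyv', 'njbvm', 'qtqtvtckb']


Compute lengths:
  'ih' has length 2
  'dakkjz' has length 6
  'uebizjj' has length 7
  'oxf' has length 3
  'tvhlpnyv' has length 8
  'njbvm' has length 5
  'qtqtvtckb' has length 9
Lengths in increasing order: 2 < 3 < 5 < 6 < 7 < 8 < 9
Listing the words in that order gives the answer.
Final answer: ['ih', 'oxf', 'njbvm', 'dakkjz', 'uebizjj', 'tvhlpnyv', 'qtqtvtckb']


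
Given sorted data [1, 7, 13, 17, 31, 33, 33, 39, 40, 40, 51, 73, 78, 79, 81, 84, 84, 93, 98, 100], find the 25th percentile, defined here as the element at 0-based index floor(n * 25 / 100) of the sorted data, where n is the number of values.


The dataset has n = 20 elements.
Index = floor(20 * 25 / 100) = floor(500 / 100) = floor(5) = 5
Counting from index 0 in the sorted data, the element at index 5 is 33.
Final answer: 33


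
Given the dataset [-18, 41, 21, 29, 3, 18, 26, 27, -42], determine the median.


First, sort the list: [-42, -18, 3, 18, 21, 26, 27, 29, 41]
The list has 9 elements (odd count).
The middle index is 4 (0-based), and the element there is 21.
Final answer: 21


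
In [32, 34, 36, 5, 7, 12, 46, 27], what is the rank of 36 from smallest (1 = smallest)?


Sort ascending: [5, 7, 12, 27, 32, 34, 36, 46]
Find 36 in the sorted list.
36 is at position 7 (1-indexed).
Final answer: 7


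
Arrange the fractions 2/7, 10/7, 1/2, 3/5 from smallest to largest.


Convert to decimal for comparison:
  2/7 = 0.2857
  10/7 = 1.4286
  1/2 = 0.5
  3/5 = 0.6
Decimals in increasing order: 0.2857 < 0.5 < 0.6 < 1.4286
Writing each back as its fraction gives the sorted order.
Final answer: 2/7, 1/2, 3/5, 10/7


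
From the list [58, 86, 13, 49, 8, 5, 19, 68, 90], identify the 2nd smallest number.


Sort ascending: [5, 8, 13, 19, 49, 58, 68, 86, 90]
The 2nd element (1-indexed) is at index 1.
Value = 8
Final answer: 8


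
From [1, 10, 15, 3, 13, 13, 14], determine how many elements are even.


Check each element:
  1 is odd
  10 is even
  15 is odd
  3 is odd
  13 is odd
  13 is odd
  14 is even
Evens: [10, 14]
Count of evens = 2
Final answer: 2


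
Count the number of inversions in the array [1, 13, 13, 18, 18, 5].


For each element, count the later elements that are smaller than it:
  1 (index 0): smaller elements after it = [] -> 0
  13 (index 1): smaller elements after it = [5] -> 1
  13 (index 2): smaller elements after it = [5] -> 1
  18 (index 3): smaller elements after it = [5] -> 1
  18 (index 4): smaller elements after it = [5] -> 1
Total inversions = 0 + 1 + 1 + 1 + 1 = 4
Final answer: 4


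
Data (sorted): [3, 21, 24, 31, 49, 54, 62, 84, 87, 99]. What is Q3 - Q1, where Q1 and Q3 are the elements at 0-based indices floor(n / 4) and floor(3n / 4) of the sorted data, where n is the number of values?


The data has n = 10 elements.
Q1 index = floor(10 / 4) = floor(2.5) = 2; Q3 index = floor(3 * 10 / 4) = floor(7.5) = 7
Q1 = element at index 2 = 24
Q3 = element at index 7 = 84
IQR = 84 - 24 = 60
Final answer: 60


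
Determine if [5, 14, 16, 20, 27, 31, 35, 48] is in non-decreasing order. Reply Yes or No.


Check consecutive pairs:
  5 <= 14? True
  14 <= 16? True
  16 <= 20? True
  20 <= 27? True
  27 <= 31? True
  31 <= 35? True
  35 <= 48? True
Every consecutive pair is in order, so the list is non-decreasing.
Final answer: Yes


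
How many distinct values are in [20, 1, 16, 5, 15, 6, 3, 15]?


List all unique values:
Distinct values: [1, 3, 5, 6, 15, 16, 20]
Count = 7
Final answer: 7


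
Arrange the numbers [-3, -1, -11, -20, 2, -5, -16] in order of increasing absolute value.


Compute absolute values:
  |-3| = 3
  |-1| = 1
  |-11| = 11
  |-20| = 20
  |2| = 2
  |-5| = 5
  |-16| = 16
Absolute values in increasing order: 1 < 2 < 3 < 5 < 11 < 16 < 20
Listing the original numbers in that order gives the answer.
Final answer: [-1, 2, -3, -5, -11, -16, -20]


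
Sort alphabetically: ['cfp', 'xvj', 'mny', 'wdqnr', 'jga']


Compare strings character by character (the first differing letter decides):
  'cfp' < 'jga' since 'c' < 'j' at position 1
  'jga' < 'mny' since 'j' < 'm' at position 1
  'mny' < 'wdqnr' since 'm' < 'w' at position 1
  'wdqnr' < 'xvj' since 'w' < 'x' at position 1
Chaining these comparisons gives the alphabetical order.
Final answer: ['cfp', 'jga', 'mny', 'wdqnr', 'xvj']


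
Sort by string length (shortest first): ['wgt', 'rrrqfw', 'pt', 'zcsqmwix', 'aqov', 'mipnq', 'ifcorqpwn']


Compute lengths:
  'wgt' has length 3
  'rrrqfw' has length 6
  'pt' has length 2
  'zcsqmwix' has length 8
  'aqov' has length 4
  'mipnq' has length 5
  'ifcorqpwn' has length 9
Lengths in increasing order: 2 < 3 < 4 < 5 < 6 < 8 < 9
Listing the words in that order gives the answer.
Final answer: ['pt', 'wgt', 'aqov', 'mipnq', 'rrrqfw', 'zcsqmwix', 'ifcorqpwn']


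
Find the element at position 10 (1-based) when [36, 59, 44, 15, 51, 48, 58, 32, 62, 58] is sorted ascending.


Sort ascending: [15, 32, 36, 44, 48, 51, 58, 58, 59, 62]
The 10th element (1-indexed) is at index 9.
Value = 62
Final answer: 62


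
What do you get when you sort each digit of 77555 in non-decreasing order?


The number 77555 has digits: 7, 7, 5, 5, 5
Sorted: 5, 5, 5, 7, 7
Joining the sorted digits gives the result.
Final answer: 55577


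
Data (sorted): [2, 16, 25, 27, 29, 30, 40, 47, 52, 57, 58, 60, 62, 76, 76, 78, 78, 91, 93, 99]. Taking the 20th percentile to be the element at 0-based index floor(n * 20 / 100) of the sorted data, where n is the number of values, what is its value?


The dataset has n = 20 elements.
Index = floor(20 * 20 / 100) = floor(400 / 100) = floor(4) = 4
Counting from index 0 in the sorted data, the element at index 4 is 29.
Final answer: 29


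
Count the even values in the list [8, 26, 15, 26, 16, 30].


Check each element:
  8 is even
  26 is even
  15 is odd
  26 is even
  16 is even
  30 is even
Evens: [8, 26, 26, 16, 30]
Count of evens = 5
Final answer: 5


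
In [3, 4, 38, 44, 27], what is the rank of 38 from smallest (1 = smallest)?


Sort ascending: [3, 4, 27, 38, 44]
Find 38 in the sorted list.
38 is at position 4 (1-indexed).
Final answer: 4


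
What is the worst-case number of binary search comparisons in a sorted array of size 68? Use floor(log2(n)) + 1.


Binary search halves the search space each step.
Maximum comparisons = floor(log2(68)) + 1
log2(68) = 6.0875
floor(log2(68)) = 6, so 6 + 1 = 7
Final answer: 7


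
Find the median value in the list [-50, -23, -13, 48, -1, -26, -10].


First, sort the list: [-50, -26, -23, -13, -10, -1, 48]
The list has 7 elements (odd count).
The middle index is 3 (0-based), and the element there is -13.
Final answer: -13


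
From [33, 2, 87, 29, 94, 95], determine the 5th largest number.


Sort descending: [95, 94, 87, 33, 29, 2]
The 5th element (1-indexed) is at index 4.
Value = 29
Final answer: 29


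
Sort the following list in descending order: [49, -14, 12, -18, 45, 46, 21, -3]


Original list: [49, -14, 12, -18, 45, 46, 21, -3]
Repeatedly take the largest remaining element:
  Remaining [49, -14, 12, -18, 45, 46, 21, -3] -> largest is 49
  Remaining [-14, 12, -18, 45, 46, 21, -3] -> largest is 46
  Remaining [-14, 12, -18, 45, 21, -3] -> largest is 45
  Remaining [-14, 12, -18, 21, -3] -> largest is 21
  Remaining [-14, 12, -18, -3] -> largest is 12
  Remaining [-14, -18, -3] -> largest is -3
  Remaining [-14, -18] -> largest is -14
  Remaining [-18] -> largest is -18
Collecting the picks in order gives the descending list.
Final answer: [49, 46, 45, 21, 12, -3, -14, -18]


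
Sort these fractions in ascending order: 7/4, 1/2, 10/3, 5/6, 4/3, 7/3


Convert to decimal for comparison:
  7/4 = 1.75
  1/2 = 0.5
  10/3 = 3.3333
  5/6 = 0.8333
  4/3 = 1.3333
  7/3 = 2.3333
Decimals in increasing order: 0.5 < 0.8333 < 1.3333 < 1.75 < 2.3333 < 3.3333
Writing each back as its fraction gives the sorted order.
Final answer: 1/2, 5/6, 4/3, 7/4, 7/3, 10/3


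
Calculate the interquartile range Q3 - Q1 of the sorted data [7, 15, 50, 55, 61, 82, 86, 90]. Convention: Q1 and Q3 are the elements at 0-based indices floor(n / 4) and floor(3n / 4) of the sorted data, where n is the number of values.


The data has n = 8 elements.
Q1 index = floor(8 / 4) = floor(2) = 2; Q3 index = floor(3 * 8 / 4) = floor(6) = 6
Q1 = element at index 2 = 50
Q3 = element at index 6 = 86
IQR = 86 - 50 = 36
Final answer: 36


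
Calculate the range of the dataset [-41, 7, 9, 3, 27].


Maximum value: 27
Minimum value: -41
Range = 27 - (-41) = 68
Final answer: 68


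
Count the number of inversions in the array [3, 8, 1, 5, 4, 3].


For each element, count the later elements that are smaller than it:
  3 (index 0): smaller elements after it = [1] -> 1
  8 (index 1): smaller elements after it = [1, 5, 4, 3] -> 4
  1 (index 2): smaller elements after it = [] -> 0
  5 (index 3): smaller elements after it = [4, 3] -> 2
  4 (index 4): smaller elements after it = [3] -> 1
Total inversions = 1 + 4 + 0 + 2 + 1 = 8
Final answer: 8


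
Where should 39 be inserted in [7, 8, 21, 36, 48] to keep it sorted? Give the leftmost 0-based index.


List is sorted: [7, 8, 21, 36, 48]
We need the leftmost position where 39 can be inserted, i.e. the first index whose element is >= 39 (or the end of the list if none is).
Binary search with low=0, high=5 (0-based indices):
  low=0, high=5, mid=2: a[2]=21 < 39, so low = 3
  low=3, high=5, mid=4: a[4]=48 >= 39, so high = 4
  low=3, high=4, mid=3: a[3]=36 < 39, so low = 4
Now low = high = 4, so the insertion index is 4.
Final answer: 4


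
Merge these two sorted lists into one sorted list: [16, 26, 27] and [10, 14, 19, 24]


List A: [16, 26, 27]
List B: [10, 14, 19, 24]
Repeatedly compare the front elements and take the smaller:
  16 vs 10 -> take 10
  16 vs 14 -> take 14
  16 vs 19 -> take 16
  26 vs 19 -> take 19
  26 vs 24 -> take 24
  B is exhausted; append the rest of A: [26, 27]
Final answer: [10, 14, 16, 19, 24, 26, 27]


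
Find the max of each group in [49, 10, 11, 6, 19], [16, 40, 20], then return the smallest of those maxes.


Find max of each group:
  Group 1: [49, 10, 11, 6, 19] -> max = 49
  Group 2: [16, 40, 20] -> max = 40
Maxes: [49, 40]
Minimum of maxes = 40
Final answer: 40


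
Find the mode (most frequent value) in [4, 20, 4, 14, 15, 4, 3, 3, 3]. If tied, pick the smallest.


Count the frequency of each value:
  3 appears 3 time(s)
  4 appears 3 time(s)
  14 appears 1 time(s)
  15 appears 1 time(s)
  20 appears 1 time(s)
Maximum frequency is 3.
Values reaching that frequency: [3, 4]; the smallest is 3.
Final answer: 3


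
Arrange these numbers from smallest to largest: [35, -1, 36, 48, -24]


Original list: [35, -1, 36, 48, -24]
Repeatedly take the smallest remaining element:
  Remaining [35, -1, 36, 48, -24] -> smallest is -24
  Remaining [35, -1, 36, 48] -> smallest is -1
  Remaining [35, 36, 48] -> smallest is 35
  Remaining [36, 48] -> smallest is 36
  Remaining [48] -> smallest is 48
Collecting the picks in order gives the sorted list.
Final answer: [-24, -1, 35, 36, 48]


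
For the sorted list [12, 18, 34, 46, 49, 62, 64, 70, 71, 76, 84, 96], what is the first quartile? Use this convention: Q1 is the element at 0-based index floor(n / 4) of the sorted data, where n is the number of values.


The list has n = 12 elements.
Q1 index = floor(12 / 4) = floor(3) = 3
Counting from index 0 in the sorted data, the element at index 3 is 46.
Final answer: 46


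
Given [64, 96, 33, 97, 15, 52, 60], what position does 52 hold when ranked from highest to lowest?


Sort descending: [97, 96, 64, 60, 52, 33, 15]
Find 52 in the sorted list.
52 is at position 5.
Final answer: 5


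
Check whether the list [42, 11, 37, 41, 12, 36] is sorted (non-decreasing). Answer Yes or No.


Check consecutive pairs:
  42 <= 11? False
  11 <= 37? True
  37 <= 41? True
  41 <= 12? False
  12 <= 36? True
2 consecutive pair(s) are out of order, so the list is not sorted.
Final answer: No


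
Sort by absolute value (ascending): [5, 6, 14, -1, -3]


Compute absolute values:
  |5| = 5
  |6| = 6
  |14| = 14
  |-1| = 1
  |-3| = 3
Absolute values in increasing order: 1 < 3 < 5 < 6 < 14
Listing the original numbers in that order gives the answer.
Final answer: [-1, -3, 5, 6, 14]


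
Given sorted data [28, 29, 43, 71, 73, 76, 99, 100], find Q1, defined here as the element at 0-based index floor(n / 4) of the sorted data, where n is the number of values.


The list has n = 8 elements.
Q1 index = floor(8 / 4) = floor(2) = 2
Counting from index 0 in the sorted data, the element at index 2 is 43.
Final answer: 43


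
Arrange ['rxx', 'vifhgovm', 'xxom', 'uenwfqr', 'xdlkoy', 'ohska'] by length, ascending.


Compute lengths:
  'rxx' has length 3
  'vifhgovm' has length 8
  'xxom' has length 4
  'uenwfqr' has length 7
  'xdlkoy' has length 6
  'ohska' has length 5
Lengths in increasing order: 3 < 4 < 5 < 6 < 7 < 8
Listing the words in that order gives the answer.
Final answer: ['rxx', 'xxom', 'ohska', 'xdlkoy', 'uenwfqr', 'vifhgovm']


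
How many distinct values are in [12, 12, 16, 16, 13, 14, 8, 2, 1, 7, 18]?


List all unique values:
Distinct values: [1, 2, 7, 8, 12, 13, 14, 16, 18]
Count = 9
Final answer: 9


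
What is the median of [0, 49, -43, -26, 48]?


First, sort the list: [-43, -26, 0, 48, 49]
The list has 5 elements (odd count).
The middle index is 2 (0-based), and the element there is 0.
Final answer: 0


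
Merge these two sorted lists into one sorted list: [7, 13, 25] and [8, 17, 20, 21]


List A: [7, 13, 25]
List B: [8, 17, 20, 21]
Repeatedly compare the front elements and take the smaller:
  7 vs 8 -> take 7
  13 vs 8 -> take 8
  13 vs 17 -> take 13
  25 vs 17 -> take 17
  25 vs 20 -> take 20
  25 vs 21 -> take 21
  B is exhausted; append the rest of A: [25]
Final answer: [7, 8, 13, 17, 20, 21, 25]


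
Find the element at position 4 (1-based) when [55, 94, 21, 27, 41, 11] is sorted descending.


Sort descending: [94, 55, 41, 27, 21, 11]
The 4th element (1-indexed) is at index 3.
Value = 27
Final answer: 27


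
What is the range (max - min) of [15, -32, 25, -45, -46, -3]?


Maximum value: 25
Minimum value: -46
Range = 25 - (-46) = 71
Final answer: 71


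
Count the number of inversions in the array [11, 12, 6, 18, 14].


For each element, count the later elements that are smaller than it:
  11 (index 0): smaller elements after it = [6] -> 1
  12 (index 1): smaller elements after it = [6] -> 1
  6 (index 2): smaller elements after it = [] -> 0
  18 (index 3): smaller elements after it = [14] -> 1
Total inversions = 1 + 1 + 0 + 1 = 3
Final answer: 3


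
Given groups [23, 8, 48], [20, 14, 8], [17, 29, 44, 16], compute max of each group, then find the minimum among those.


Find max of each group:
  Group 1: [23, 8, 48] -> max = 48
  Group 2: [20, 14, 8] -> max = 20
  Group 3: [17, 29, 44, 16] -> max = 44
Maxes: [48, 20, 44]
Minimum of maxes = 20
Final answer: 20


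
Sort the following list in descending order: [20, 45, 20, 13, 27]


Original list: [20, 45, 20, 13, 27]
Repeatedly take the largest remaining element:
  Remaining [20, 45, 20, 13, 27] -> largest is 45
  Remaining [20, 20, 13, 27] -> largest is 27
  Remaining [20, 20, 13] -> largest is 20
  Remaining [20, 13] -> largest is 20
  Remaining [13] -> largest is 13
Collecting the picks in order gives the descending list.
Final answer: [45, 27, 20, 20, 13]


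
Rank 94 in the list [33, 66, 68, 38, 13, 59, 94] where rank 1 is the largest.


Sort descending: [94, 68, 66, 59, 38, 33, 13]
Find 94 in the sorted list.
94 is at position 1.
Final answer: 1


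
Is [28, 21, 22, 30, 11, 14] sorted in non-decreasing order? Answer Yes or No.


Check consecutive pairs:
  28 <= 21? False
  21 <= 22? True
  22 <= 30? True
  30 <= 11? False
  11 <= 14? True
2 consecutive pair(s) are out of order, so the list is not sorted.
Final answer: No


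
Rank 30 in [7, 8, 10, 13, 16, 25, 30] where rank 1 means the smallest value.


Sort ascending: [7, 8, 10, 13, 16, 25, 30]
Find 30 in the sorted list.
30 is at position 7 (1-indexed).
Final answer: 7


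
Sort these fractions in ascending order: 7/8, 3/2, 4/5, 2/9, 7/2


Convert to decimal for comparison:
  7/8 = 0.875
  3/2 = 1.5
  4/5 = 0.8
  2/9 = 0.2222
  7/2 = 3.5
Decimals in increasing order: 0.2222 < 0.8 < 0.875 < 1.5 < 3.5
Writing each back as its fraction gives the sorted order.
Final answer: 2/9, 4/5, 7/8, 3/2, 7/2
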